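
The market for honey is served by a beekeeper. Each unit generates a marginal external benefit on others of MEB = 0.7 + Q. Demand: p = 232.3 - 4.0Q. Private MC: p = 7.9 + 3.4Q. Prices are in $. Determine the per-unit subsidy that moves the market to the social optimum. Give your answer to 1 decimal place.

subsidy = $35.9 per unit

Social marginal cost = private MC − MEB = 7.2 + 2.4Q.
Set SMC = demand: 7.2 + 2.4Q = 232.3 - 4.0Q → Q* = 35.1719.
The Pigouvian subsidy equals MEB at Q*: 0.7 + 1.0×35.1719 = 35.8719.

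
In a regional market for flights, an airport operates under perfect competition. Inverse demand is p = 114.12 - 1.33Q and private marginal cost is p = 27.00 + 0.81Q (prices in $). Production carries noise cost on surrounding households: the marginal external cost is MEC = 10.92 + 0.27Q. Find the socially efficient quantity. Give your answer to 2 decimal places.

Q* = 31.62

Social marginal cost = private MC + MEC = 37.92 + 1.08Q.
Set SMC = demand: 37.92 + 1.08Q = 114.12 - 1.33Q → Q* = 31.6183.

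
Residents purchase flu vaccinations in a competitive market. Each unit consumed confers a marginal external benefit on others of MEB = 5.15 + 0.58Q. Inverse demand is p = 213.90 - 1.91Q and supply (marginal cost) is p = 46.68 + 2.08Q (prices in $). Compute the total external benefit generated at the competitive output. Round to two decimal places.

Market equilibrium (private): 46.68 + 2.08Q = 213.90 - 1.91Q → Q_m = 41.9098.
Total external benefit = ∫₀^{Q_m} (5.15 + 0.58Q) dQ = 5.15×41.9098 + ½×0.58×41.9098² = 725.2006.

$725.20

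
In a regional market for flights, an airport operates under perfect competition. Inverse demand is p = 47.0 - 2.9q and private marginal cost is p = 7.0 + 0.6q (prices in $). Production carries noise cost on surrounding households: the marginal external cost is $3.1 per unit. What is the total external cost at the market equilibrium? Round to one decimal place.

Market equilibrium (private): 7.0 + 0.6q = 47.0 - 2.9q → q_m = 11.4286.
Total external cost = MEC × q_m = 3.1 × 11.4286 = 35.4287.

$35.4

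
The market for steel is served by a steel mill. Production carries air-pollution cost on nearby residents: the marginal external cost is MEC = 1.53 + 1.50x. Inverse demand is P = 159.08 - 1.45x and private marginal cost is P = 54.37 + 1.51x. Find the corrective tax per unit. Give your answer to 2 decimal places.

tax = 36.23 per unit

Social marginal cost = private MC + MEC = 55.90 + 3.01x.
Set SMC = demand: 55.90 + 3.01x = 159.08 - 1.45x → x* = 23.1345.
The Pigouvian tax equals MEC at x*: 1.53 + 1.50×23.1345 = 36.2318.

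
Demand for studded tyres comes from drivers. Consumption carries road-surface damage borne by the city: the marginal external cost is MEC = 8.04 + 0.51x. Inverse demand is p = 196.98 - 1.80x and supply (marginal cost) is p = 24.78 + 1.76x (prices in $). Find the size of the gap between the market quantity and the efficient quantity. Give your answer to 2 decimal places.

Market equilibrium (private): 24.78 + 1.76x = 196.98 - 1.80x → x_m = 48.3708.
Social marginal benefit = demand − MEC = 188.94 - 2.31x.
Set SMB = MC: 188.94 - 2.31x = 24.78 + 1.76x → x* = 40.3342.
Gap = |48.3708 − 40.3342| = 8.0366.

8.04 units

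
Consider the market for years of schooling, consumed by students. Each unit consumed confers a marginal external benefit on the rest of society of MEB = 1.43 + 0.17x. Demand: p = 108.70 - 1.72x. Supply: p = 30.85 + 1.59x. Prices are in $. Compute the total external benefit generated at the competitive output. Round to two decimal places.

$80.65

Market equilibrium (private): 30.85 + 1.59x = 108.70 - 1.72x → x_m = 23.5196.
Total external benefit = ∫₀^{x_m} (1.43 + 0.17x) dx = 1.43×23.5196 + ½×0.17×23.5196² = 80.6526.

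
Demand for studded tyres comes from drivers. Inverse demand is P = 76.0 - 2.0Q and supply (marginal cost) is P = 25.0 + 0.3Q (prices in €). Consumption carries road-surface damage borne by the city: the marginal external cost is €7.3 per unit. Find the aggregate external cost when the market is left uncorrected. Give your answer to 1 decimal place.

Market equilibrium (private): 25.0 + 0.3Q = 76.0 - 2.0Q → Q_m = 22.1739.
Total external cost = MEC × Q_m = 7.3 × 22.1739 = 161.8695.

€161.9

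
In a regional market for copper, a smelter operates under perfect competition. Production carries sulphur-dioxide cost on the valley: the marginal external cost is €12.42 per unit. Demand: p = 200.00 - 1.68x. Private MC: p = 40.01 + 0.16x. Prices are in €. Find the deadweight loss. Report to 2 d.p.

DWL = €41.92

Market equilibrium (private): 40.01 + 0.16x = 200.00 - 1.68x → x_m = 86.9511.
Social marginal cost = private MC + MEC = 52.43 + 0.16x.
Set SMC = demand: 52.43 + 0.16x = 200.00 - 1.68x → x* = 80.2011.
The welfare-loss triangle has base |x_m − x*| and height MEC(x_m) (the vertical gap between SMC and demand is zero at x* and MEC at x_m).
DWL = ½ × 6.7500 × 12.4200 = 41.9175.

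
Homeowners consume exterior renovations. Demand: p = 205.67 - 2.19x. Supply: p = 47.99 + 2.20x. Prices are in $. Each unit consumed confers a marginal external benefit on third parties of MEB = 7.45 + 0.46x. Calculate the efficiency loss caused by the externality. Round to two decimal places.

DWL = $73.11

Market equilibrium (private): 47.99 + 2.20x = 205.67 - 2.19x → x_m = 35.9180.
Social marginal benefit = demand + MEB = 213.12 - 1.73x.
Set SMB = MC: 213.12 - 1.73x = 47.99 + 2.20x → x* = 42.0178.
The loss is the area between SMB and MC from x* to x_m; with linear curves that's a triangle of height MEB(x_m).
DWL = ½ × 6.0998 × 23.9723 = 73.1131.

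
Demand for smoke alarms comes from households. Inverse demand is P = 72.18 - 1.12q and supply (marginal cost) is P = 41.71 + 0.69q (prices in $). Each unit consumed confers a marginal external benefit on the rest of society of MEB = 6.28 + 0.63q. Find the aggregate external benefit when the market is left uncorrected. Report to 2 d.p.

Market equilibrium (private): 41.71 + 0.69q = 72.18 - 1.12q → q_m = 16.8343.
Total external benefit = ∫₀^{q_m} (6.28 + 0.63q) dq = 6.28×16.8343 + ½×0.63×16.8343² = 194.9884.

$194.99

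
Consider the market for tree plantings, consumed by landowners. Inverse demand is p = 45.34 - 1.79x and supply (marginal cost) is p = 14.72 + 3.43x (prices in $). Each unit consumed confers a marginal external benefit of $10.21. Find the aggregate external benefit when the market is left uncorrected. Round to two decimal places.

Market equilibrium (private): 14.72 + 3.43x = 45.34 - 1.79x → x_m = 5.8659.
Total external benefit = MEB × x_m = 10.21 × 5.8659 = 59.8908.

$59.89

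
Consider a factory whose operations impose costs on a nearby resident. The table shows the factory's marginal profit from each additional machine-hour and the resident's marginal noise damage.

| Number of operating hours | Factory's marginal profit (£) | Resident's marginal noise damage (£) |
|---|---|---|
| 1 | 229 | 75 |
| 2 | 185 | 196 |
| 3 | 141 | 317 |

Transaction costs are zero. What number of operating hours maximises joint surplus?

1

Bargaining reaches the level where marginal profit last exceeds marginal noise damage.
That holds through level 1 (229 ≥ 75) but not at 2 (185 < 196).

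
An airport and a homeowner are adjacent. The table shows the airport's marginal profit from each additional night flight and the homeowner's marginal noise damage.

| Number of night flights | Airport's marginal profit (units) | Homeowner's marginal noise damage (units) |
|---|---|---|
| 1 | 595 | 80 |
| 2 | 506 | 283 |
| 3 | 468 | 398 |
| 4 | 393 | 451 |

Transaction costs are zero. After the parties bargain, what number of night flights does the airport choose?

3

Bargaining reaches the level where marginal profit last exceeds marginal noise damage.
That holds through level 3 (468 ≥ 398) but not at 4 (393 < 451).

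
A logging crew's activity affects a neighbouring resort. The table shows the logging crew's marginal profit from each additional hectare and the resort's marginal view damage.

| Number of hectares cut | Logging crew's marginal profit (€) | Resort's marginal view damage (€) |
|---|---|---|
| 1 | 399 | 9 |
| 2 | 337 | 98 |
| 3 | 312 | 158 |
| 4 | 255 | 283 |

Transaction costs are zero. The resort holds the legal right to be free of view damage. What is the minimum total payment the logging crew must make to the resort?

Efficient level: marginal profit ≥ marginal view damage through level 3, so k* = 3.
With the resort holding the right, the logging crew must at least compensate total damage at k*: 9 + 98 + 158 = 265.

€265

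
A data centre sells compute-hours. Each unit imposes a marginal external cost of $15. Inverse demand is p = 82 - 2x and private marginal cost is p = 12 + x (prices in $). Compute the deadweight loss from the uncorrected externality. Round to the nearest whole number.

Market equilibrium (private): 12 + x = 82 - 2x → x_m = 23.3333.
Social marginal cost = private MC + MEC = 27 + x.
Set SMC = demand: 27 + x = 82 - 2x → x* = 18.3333.
Height of the DWL triangle at x_m is SMC(x_m) − demand(x_m) = MEC(x_m) = 15.0000.
DWL = ½ × 5.0000 × 15.0000 = 37.5000.

DWL = $38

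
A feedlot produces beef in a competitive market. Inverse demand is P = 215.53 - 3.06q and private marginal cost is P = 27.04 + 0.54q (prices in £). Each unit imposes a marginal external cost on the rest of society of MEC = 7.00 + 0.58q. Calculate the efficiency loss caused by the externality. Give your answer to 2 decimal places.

DWL = £167.03

Market equilibrium (private): 27.04 + 0.54q = 215.53 - 3.06q → q_m = 52.3583.
Social marginal cost = private MC + MEC = 34.04 + 1.12q.
Set SMC = demand: 34.04 + 1.12q = 215.53 - 3.06q → q* = 43.4187.
Between q* and q_m the wedge SMC − demand runs linearly from 0 to MEC(q_m), so the loss is a triangle.
DWL = ½ × 8.9396 × 37.3678 = 167.0266.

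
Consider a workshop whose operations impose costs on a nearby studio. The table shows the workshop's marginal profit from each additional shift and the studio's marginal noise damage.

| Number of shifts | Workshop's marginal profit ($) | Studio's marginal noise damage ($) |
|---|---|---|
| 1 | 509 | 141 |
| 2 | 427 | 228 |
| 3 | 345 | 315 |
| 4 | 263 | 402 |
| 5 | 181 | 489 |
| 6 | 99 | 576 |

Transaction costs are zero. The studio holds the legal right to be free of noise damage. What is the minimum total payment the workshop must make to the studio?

$684

Efficient level: marginal profit ≥ marginal noise damage through level 3, so k* = 3.
With the studio holding the right, the workshop must at least compensate total damage at k*: 141 + 228 + 315 = 684.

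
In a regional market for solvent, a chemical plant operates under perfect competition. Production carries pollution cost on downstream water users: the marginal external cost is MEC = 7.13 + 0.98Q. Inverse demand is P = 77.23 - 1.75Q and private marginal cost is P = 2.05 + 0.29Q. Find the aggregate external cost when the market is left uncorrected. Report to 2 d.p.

928.25

Market equilibrium (private): 2.05 + 0.29Q = 77.23 - 1.75Q → Q_m = 36.8529.
Total external cost = ∫₀^{Q_m} (7.13 + 0.98Q) dQ = 7.13×36.8529 + ½×0.98×36.8529² = 928.2479.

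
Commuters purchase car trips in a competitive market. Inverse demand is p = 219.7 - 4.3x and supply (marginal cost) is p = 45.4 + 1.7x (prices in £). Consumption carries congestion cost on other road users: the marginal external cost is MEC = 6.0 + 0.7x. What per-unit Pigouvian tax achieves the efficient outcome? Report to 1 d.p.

tax = £23.6 per unit

Social marginal benefit = demand − MEC = 213.7 - 5.0x.
Set SMB = MC: 213.7 - 5.0x = 45.4 + 1.7x → x* = 25.1194.
The Pigouvian tax equals MEC at x*: 6.0 + 0.7×25.1194 = 23.5836.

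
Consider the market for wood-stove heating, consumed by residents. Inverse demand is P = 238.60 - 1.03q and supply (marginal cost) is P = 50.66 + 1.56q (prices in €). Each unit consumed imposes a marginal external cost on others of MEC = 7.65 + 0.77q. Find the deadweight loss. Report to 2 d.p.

DWL = €600.49

Market equilibrium (private): 50.66 + 1.56q = 238.60 - 1.03q → q_m = 72.5637.
Social marginal benefit = demand − MEC = 230.95 - 1.80q.
Set SMB = MC: 230.95 - 1.80q = 50.66 + 1.56q → q* = 53.6577.
The welfare-loss triangle has base |q_m − q*| and height MEC(q_m) (the vertical gap between SMB and MC is zero at q* and MEC at q_m).
DWL = ½ × 18.9060 × 63.5241 = 600.4933.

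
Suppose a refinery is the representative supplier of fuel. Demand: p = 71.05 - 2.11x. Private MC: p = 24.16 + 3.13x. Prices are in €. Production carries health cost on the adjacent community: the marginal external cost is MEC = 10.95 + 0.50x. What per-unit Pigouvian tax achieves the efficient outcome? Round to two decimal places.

Social marginal cost = private MC + MEC = 35.11 + 3.63x.
Set SMC = demand: 35.11 + 3.63x = 71.05 - 2.11x → x* = 6.2613.
The Pigouvian tax equals MEC at x*: 10.95 + 0.50×6.2613 = 14.0807.

tax = €14.08 per unit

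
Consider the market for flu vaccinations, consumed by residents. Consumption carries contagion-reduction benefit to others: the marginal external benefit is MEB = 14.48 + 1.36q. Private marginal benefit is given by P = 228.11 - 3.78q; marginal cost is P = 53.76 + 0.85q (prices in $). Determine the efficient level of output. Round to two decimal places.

Social marginal benefit = demand + MEB = 242.59 - 2.42q.
Set SMB = MC: 242.59 - 2.42q = 53.76 + 0.85q → q* = 57.7462.

q* = 57.75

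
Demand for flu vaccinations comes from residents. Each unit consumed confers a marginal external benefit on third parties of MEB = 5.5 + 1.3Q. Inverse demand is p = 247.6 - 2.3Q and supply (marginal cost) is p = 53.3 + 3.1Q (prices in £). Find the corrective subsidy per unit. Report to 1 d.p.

Social marginal benefit = demand + MEB = 253.1 - Q.
Set SMB = MC: 253.1 - Q = 53.3 + 3.1Q → Q* = 48.7317.
The Pigouvian subsidy equals MEB at Q*: 5.5 + 1.3×48.7317 = 68.8512.

subsidy = £68.9 per unit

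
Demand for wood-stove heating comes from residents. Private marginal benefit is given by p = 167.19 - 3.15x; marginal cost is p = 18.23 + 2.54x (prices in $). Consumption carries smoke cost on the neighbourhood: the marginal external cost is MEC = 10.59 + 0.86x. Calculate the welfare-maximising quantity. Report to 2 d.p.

x* = 21.13

Social marginal benefit = demand − MEC = 156.60 - 4.01x.
Set SMB = MC: 156.60 - 4.01x = 18.23 + 2.54x → x* = 21.1252.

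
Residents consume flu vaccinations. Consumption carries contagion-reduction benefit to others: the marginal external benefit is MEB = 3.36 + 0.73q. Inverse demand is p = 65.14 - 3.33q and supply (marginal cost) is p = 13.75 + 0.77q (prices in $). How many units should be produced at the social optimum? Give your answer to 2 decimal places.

Social marginal benefit = demand + MEB = 68.50 - 2.60q.
Set SMB = MC: 68.50 - 2.60q = 13.75 + 0.77q → q* = 16.2463.

q* = 16.25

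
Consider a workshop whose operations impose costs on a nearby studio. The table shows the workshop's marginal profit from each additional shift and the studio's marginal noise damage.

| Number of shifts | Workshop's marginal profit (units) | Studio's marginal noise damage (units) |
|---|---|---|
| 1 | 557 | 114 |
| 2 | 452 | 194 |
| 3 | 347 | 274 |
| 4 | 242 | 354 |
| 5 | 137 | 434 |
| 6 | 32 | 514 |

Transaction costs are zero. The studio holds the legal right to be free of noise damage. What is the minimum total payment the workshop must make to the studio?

Efficient level: marginal profit ≥ marginal noise damage through level 3, so k* = 3.
With the studio holding the right, the workshop must at least compensate total damage at k*: 114 + 194 + 274 = 582.

582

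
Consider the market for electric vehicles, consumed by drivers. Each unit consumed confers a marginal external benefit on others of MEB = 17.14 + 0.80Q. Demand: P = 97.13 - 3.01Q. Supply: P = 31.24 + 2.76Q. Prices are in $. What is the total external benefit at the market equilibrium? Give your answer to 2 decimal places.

$247.89

Market equilibrium (private): 31.24 + 2.76Q = 97.13 - 3.01Q → Q_m = 11.4194.
Total external benefit = ∫₀^{Q_m} (17.14 + 0.80Q) dQ = 17.14×11.4194 + ½×0.80×11.4194² = 247.8896.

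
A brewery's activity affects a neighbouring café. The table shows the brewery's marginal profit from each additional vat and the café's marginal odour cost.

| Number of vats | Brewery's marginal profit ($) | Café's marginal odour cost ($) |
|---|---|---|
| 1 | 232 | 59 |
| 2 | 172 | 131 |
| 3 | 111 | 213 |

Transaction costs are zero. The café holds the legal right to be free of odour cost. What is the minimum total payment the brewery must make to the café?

$190

Efficient level: marginal profit ≥ marginal odour cost through level 2, so k* = 2.
With the café holding the right, the brewery must at least compensate total damage at k*: 59 + 131 = 190.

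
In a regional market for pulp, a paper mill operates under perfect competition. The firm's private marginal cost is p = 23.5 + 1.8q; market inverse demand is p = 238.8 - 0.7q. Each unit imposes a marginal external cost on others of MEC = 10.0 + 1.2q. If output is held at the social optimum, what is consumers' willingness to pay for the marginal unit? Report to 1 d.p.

Social marginal cost = private MC + MEC = 33.5 + 3.0q.
Set SMC = demand: 33.5 + 3.0q = 238.8 - 0.7q → q* = 55.4865.
Consumer price on the demand curve at q*: 238.8 − 0.7×55.4865 = 199.9595.

P = 200.0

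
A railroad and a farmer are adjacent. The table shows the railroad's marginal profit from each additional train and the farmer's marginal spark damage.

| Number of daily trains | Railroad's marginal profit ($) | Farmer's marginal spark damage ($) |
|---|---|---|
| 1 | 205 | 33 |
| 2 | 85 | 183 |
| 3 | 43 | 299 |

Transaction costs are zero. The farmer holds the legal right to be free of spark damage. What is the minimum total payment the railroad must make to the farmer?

$33

Efficient level: marginal profit ≥ marginal spark damage through level 1, so k* = 1.
With the farmer holding the right, the railroad must at least compensate total damage at k*: 33 = 33.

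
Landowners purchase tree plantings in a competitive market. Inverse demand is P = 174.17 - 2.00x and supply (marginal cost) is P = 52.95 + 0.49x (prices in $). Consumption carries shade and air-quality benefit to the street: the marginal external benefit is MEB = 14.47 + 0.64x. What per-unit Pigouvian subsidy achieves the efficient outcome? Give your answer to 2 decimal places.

Social marginal benefit = demand + MEB = 188.64 - 1.36x.
Set SMB = MC: 188.64 - 1.36x = 52.95 + 0.49x → x* = 73.3459.
The Pigouvian subsidy equals MEB at x*: 14.47 + 0.64×73.3459 = 61.4114.

subsidy = $61.41 per unit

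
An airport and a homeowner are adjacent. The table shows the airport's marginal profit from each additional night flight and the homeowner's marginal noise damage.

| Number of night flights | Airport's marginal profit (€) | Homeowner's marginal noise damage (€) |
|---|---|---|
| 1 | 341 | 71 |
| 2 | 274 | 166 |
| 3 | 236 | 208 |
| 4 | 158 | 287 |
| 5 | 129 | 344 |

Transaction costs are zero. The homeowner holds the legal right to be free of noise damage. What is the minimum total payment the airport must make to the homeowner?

Efficient level: marginal profit ≥ marginal noise damage through level 3, so k* = 3.
With the homeowner holding the right, the airport must at least compensate total damage at k*: 71 + 166 + 208 = 445.

€445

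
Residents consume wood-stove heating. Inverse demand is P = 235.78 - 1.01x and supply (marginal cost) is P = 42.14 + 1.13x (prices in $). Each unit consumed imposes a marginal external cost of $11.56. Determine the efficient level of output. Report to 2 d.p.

x* = 85.08

Social marginal benefit = demand − MEC = 224.22 - 1.01x.
Set SMB = MC: 224.22 - 1.01x = 42.14 + 1.13x → x* = 85.0841.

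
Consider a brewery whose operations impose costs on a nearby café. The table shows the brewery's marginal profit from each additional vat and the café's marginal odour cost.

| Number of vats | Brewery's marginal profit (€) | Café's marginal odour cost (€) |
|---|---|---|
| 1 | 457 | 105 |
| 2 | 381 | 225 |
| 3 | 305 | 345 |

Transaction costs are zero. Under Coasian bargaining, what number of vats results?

2

Bargaining reaches the level where marginal profit last exceeds marginal odour cost.
That holds through level 2 (381 ≥ 225) but not at 3 (305 < 345).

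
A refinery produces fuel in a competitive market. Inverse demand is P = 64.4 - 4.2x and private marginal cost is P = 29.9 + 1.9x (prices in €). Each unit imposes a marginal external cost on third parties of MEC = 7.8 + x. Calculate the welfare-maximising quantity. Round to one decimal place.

x* = 3.8

Social marginal cost = private MC + MEC = 37.7 + 2.9x.
Set SMC = demand: 37.7 + 2.9x = 64.4 - 4.2x → x* = 3.7606.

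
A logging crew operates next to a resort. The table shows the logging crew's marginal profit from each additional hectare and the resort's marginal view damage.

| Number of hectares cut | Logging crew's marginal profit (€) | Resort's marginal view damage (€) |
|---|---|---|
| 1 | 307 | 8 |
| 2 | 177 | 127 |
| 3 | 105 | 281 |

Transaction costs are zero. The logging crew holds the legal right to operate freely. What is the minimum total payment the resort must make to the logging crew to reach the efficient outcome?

€105

Left alone the logging crew would choose level 3 (marginal profit stays positive).
Efficient level: k* = 2 (marginal profit ≥ marginal view damage through 2).
The resort must at least cover the logging crew's forgone profit from cutting 3→2: 105 = 105.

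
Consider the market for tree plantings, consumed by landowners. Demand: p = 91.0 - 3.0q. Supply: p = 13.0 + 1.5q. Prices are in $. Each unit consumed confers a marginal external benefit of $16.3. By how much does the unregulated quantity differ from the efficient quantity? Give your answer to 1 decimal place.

3.6 units

Market equilibrium (private): 13.0 + 1.5q = 91.0 - 3.0q → q_m = 17.3333.
Social marginal benefit = demand + MEB = 107.3 - 3.0q.
Set SMB = MC: 107.3 - 3.0q = 13.0 + 1.5q → q* = 20.9556.
Gap = |17.3333 − 20.9556| = 3.6223.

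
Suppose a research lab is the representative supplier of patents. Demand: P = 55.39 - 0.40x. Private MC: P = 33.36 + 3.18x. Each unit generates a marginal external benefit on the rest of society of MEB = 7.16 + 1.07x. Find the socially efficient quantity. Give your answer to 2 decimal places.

Social marginal cost = private MC − MEB = 26.20 + 2.11x.
Set SMC = demand: 26.20 + 2.11x = 55.39 - 0.40x → x* = 11.6295.

x* = 11.63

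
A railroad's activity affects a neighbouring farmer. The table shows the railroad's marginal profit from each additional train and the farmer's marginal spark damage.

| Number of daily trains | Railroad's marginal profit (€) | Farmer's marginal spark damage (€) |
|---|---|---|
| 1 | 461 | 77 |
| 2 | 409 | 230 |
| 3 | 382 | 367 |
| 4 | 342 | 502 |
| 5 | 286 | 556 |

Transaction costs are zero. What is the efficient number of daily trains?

3

Bargaining reaches the level where marginal profit last exceeds marginal spark damage.
That holds through level 3 (382 ≥ 367) but not at 4 (342 < 502).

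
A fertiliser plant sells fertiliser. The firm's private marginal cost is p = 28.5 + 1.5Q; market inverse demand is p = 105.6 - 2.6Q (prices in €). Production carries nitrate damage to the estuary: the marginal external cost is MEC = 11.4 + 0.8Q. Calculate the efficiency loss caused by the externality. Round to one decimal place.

Market equilibrium (private): 28.5 + 1.5Q = 105.6 - 2.6Q → Q_m = 18.8049.
Social marginal cost = private MC + MEC = 39.9 + 2.3Q.
Set SMC = demand: 39.9 + 2.3Q = 105.6 - 2.6Q → Q* = 13.4082.
Height of the DWL triangle at Q_m is SMC(Q_m) − demand(Q_m) = MEC(Q_m) = 26.4439.
DWL = ½ × 5.3967 × 26.4439 = 71.3549.

DWL = €71.4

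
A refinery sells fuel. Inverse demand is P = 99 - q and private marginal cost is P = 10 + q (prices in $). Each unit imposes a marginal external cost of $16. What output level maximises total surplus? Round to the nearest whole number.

q* = 37

Social marginal cost = private MC + MEC = 26 + q.
Set SMC = demand: 26 + q = 99 - q → q* = 36.5000.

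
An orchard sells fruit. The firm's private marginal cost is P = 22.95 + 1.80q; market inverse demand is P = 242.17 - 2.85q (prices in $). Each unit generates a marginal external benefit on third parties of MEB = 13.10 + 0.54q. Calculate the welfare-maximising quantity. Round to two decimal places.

q* = 56.53

Social marginal cost = private MC − MEB = 9.85 + 1.26q.
Set SMC = demand: 9.85 + 1.26q = 242.17 - 2.85q → q* = 56.5255.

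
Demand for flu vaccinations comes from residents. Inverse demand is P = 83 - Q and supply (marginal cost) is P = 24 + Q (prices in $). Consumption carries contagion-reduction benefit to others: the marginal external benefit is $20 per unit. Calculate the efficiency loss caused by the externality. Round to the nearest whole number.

DWL = $100

Market equilibrium (private): 24 + Q = 83 - Q → Q_m = 29.5000.
Social marginal benefit = demand + MEB = 103 - Q.
Set SMB = MC: 103 - Q = 24 + Q → Q* = 39.5000.
Between Q* and Q_m the wedge SMB − MC runs linearly from 0 to MEB(Q_m), so the loss is a triangle.
DWL = ½ × 10.0000 × 20.0000 = 100.0000.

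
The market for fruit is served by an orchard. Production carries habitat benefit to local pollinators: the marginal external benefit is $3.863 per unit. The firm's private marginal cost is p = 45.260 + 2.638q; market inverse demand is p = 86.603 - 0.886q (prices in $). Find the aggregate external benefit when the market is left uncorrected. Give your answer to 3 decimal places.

Market equilibrium (private): 45.260 + 2.638q = 86.603 - 0.886q → q_m = 11.7318.
Total external benefit = MEB × q_m = 3.863 × 11.7318 = 45.3199.

$45.320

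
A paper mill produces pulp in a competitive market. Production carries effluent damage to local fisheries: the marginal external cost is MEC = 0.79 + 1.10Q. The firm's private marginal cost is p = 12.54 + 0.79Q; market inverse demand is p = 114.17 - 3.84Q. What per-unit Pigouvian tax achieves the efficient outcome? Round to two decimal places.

tax = 20.15 per unit

Social marginal cost = private MC + MEC = 13.33 + 1.89Q.
Set SMC = demand: 13.33 + 1.89Q = 114.17 - 3.84Q → Q* = 17.5986.
The Pigouvian tax equals MEC at Q*: 0.79 + 1.10×17.5986 = 20.1485.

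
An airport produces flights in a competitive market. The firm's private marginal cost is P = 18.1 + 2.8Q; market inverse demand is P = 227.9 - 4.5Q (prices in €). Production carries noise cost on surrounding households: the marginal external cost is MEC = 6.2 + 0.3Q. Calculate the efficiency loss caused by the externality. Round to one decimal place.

DWL = €14.5

Market equilibrium (private): 18.1 + 2.8Q = 227.9 - 4.5Q → Q_m = 28.7397.
Social marginal cost = private MC + MEC = 24.3 + 3.1Q.
Set SMC = demand: 24.3 + 3.1Q = 227.9 - 4.5Q → Q* = 26.7895.
The welfare-loss triangle has base |Q_m − Q*| and height MEC(Q_m) (the vertical gap between SMC and demand is zero at Q* and MEC at Q_m).
DWL = ½ × 1.9502 × 14.8219 = 14.4528.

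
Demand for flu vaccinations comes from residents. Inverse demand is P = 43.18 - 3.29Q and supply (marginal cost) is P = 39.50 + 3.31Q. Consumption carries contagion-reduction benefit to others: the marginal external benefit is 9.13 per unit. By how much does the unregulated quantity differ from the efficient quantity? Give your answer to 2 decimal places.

Market equilibrium (private): 39.50 + 3.31Q = 43.18 - 3.29Q → Q_m = 0.5576.
Social marginal benefit = demand + MEB = 52.31 - 3.29Q.
Set SMB = MC: 52.31 - 3.29Q = 39.50 + 3.31Q → Q* = 1.9409.
Gap = |0.5576 − 1.9409| = 1.3833.

1.38 units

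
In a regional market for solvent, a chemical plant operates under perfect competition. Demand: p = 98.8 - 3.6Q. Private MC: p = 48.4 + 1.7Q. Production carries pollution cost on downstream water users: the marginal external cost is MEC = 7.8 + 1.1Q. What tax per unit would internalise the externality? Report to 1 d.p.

tax = 15.1 per unit

Social marginal cost = private MC + MEC = 56.2 + 2.8Q.
Set SMC = demand: 56.2 + 2.8Q = 98.8 - 3.6Q → Q* = 6.6563.
The Pigouvian tax equals MEC at Q*: 7.8 + 1.1×6.6563 = 15.1219.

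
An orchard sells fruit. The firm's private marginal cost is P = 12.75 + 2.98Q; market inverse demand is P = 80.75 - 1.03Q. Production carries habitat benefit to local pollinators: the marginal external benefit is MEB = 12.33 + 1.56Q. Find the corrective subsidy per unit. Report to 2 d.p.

Social marginal cost = private MC − MEB = 0.42 + 1.42Q.
Set SMC = demand: 0.42 + 1.42Q = 80.75 - 1.03Q → Q* = 32.7878.
The Pigouvian subsidy equals MEB at Q*: 12.33 + 1.56×32.7878 = 63.4790.

subsidy = 63.48 per unit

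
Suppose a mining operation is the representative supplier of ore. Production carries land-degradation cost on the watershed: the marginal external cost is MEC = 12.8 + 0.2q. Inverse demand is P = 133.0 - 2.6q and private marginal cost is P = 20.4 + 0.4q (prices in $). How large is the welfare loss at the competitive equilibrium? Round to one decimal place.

Market equilibrium (private): 20.4 + 0.4q = 133.0 - 2.6q → q_m = 37.5333.
Social marginal cost = private MC + MEC = 33.2 + 0.6q.
Set SMC = demand: 33.2 + 0.6q = 133.0 - 2.6q → q* = 31.1875.
The loss is the area between SMC and demand from q* to q_m; with linear curves that's a triangle of height MEC(q_m).
DWL = ½ × 6.3458 × 20.3067 = 64.4311.

DWL = $64.4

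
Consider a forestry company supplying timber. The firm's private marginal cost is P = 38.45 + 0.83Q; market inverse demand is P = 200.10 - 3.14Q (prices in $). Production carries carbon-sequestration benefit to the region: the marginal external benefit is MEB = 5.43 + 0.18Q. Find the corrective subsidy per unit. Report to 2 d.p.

subsidy = $13.37 per unit

Social marginal cost = private MC − MEB = 33.02 + 0.65Q.
Set SMC = demand: 33.02 + 0.65Q = 200.10 - 3.14Q → Q* = 44.0844.
The Pigouvian subsidy equals MEB at Q*: 5.43 + 0.18×44.0844 = 13.3652.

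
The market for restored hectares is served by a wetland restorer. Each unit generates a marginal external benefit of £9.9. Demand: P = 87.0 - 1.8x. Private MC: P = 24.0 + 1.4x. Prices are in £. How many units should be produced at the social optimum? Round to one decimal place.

Social marginal cost = private MC − MEB = 14.1 + 1.4x.
Set SMC = demand: 14.1 + 1.4x = 87.0 - 1.8x → x* = 22.7813.

x* = 22.8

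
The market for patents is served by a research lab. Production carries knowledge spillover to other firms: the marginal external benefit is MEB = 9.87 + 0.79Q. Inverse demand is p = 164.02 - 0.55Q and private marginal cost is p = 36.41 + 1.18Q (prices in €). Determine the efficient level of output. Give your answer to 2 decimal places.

Social marginal cost = private MC − MEB = 26.54 + 0.39Q.
Set SMC = demand: 26.54 + 0.39Q = 164.02 - 0.55Q → Q* = 146.2553.

Q* = 146.26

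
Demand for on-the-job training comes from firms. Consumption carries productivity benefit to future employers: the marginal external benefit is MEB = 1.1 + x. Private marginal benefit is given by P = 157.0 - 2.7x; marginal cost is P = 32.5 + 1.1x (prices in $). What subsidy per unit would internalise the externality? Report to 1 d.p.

subsidy = $46.0 per unit

Social marginal benefit = demand + MEB = 158.1 - 1.7x.
Set SMB = MC: 158.1 - 1.7x = 32.5 + 1.1x → x* = 44.8571.
The Pigouvian subsidy equals MEB at x*: 1.1 + 1.0×44.8571 = 45.9571.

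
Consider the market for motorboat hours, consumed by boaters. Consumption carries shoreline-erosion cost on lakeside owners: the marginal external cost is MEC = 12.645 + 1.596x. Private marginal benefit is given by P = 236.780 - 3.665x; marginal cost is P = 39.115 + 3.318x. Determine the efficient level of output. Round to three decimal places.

Social marginal benefit = demand − MEC = 224.135 - 5.261x.
Set SMB = MC: 224.135 - 5.261x = 39.115 + 3.318x → x* = 21.5666.

x* = 21.567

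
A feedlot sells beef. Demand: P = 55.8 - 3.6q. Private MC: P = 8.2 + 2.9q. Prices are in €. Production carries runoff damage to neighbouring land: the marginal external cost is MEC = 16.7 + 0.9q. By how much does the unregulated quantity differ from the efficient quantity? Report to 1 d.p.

3.1 units

Market equilibrium (private): 8.2 + 2.9q = 55.8 - 3.6q → q_m = 7.3231.
Social marginal cost = private MC + MEC = 24.9 + 3.8q.
Set SMC = demand: 24.9 + 3.8q = 55.8 - 3.6q → q* = 4.1757.
Gap = |7.3231 − 4.1757| = 3.1474.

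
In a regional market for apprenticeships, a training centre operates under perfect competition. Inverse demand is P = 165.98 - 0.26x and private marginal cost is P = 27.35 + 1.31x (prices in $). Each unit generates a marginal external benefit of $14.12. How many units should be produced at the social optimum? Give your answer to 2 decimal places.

Social marginal cost = private MC − MEB = 13.23 + 1.31x.
Set SMC = demand: 13.23 + 1.31x = 165.98 - 0.26x → x* = 97.2930.

x* = 97.29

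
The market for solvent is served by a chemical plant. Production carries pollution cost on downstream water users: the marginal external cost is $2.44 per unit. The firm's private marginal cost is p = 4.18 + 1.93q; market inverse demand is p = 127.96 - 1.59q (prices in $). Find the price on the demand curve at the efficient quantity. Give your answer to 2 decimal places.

Social marginal cost = private MC + MEC = 6.62 + 1.93q.
Set SMC = demand: 6.62 + 1.93q = 127.96 - 1.59q → q* = 34.4716.
Consumer price on the demand curve at q*: 127.96 − 1.59×34.4716 = 73.1502.

P = $73.15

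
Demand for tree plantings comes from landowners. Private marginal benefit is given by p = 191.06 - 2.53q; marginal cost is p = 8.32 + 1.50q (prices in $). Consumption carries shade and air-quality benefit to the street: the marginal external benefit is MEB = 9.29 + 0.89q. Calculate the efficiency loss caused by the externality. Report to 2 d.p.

DWL = $392.49

Market equilibrium (private): 8.32 + 1.50q = 191.06 - 2.53q → q_m = 45.3449.
Social marginal benefit = demand + MEB = 200.35 - 1.64q.
Set SMB = MC: 200.35 - 1.64q = 8.32 + 1.50q → q* = 61.1561.
The loss is the area between SMB and MC from q* to q_m; with linear curves that's a triangle of height MEB(q_m).
DWL = ½ × 15.8112 × 49.6470 = 392.4893.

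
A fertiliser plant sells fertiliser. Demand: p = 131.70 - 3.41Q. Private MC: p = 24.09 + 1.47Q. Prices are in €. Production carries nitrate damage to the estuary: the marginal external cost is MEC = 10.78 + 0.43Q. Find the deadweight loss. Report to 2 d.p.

Market equilibrium (private): 24.09 + 1.47Q = 131.70 - 3.41Q → Q_m = 22.0512.
Social marginal cost = private MC + MEC = 34.87 + 1.90Q.
Set SMC = demand: 34.87 + 1.90Q = 131.70 - 3.41Q → Q* = 18.2354.
The welfare-loss triangle has base |Q_m − Q*| and height MEC(Q_m) (the vertical gap between SMC and demand is zero at Q* and MEC at Q_m).
DWL = ½ × 3.8158 × 20.2620 = 38.6579.

DWL = €38.66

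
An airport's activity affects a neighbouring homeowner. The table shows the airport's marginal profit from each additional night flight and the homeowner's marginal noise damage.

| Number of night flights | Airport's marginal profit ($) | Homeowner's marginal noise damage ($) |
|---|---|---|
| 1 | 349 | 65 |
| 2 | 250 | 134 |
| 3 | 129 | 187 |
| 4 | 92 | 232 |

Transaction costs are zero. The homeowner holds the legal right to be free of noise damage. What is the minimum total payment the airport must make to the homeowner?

$199

Efficient level: marginal profit ≥ marginal noise damage through level 2, so k* = 2.
With the homeowner holding the right, the airport must at least compensate total damage at k*: 65 + 134 = 199.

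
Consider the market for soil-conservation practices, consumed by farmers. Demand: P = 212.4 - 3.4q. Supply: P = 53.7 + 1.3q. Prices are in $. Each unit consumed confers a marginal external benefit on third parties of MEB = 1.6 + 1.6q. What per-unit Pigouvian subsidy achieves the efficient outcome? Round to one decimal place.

subsidy = $84.3 per unit

Social marginal benefit = demand + MEB = 214.0 - 1.8q.
Set SMB = MC: 214.0 - 1.8q = 53.7 + 1.3q → q* = 51.7097.
The Pigouvian subsidy equals MEB at q*: 1.6 + 1.6×51.7097 = 84.3355.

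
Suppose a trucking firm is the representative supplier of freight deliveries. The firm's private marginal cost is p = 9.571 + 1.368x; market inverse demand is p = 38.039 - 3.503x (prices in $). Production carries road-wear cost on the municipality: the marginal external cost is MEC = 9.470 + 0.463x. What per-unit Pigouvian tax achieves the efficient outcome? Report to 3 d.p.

Social marginal cost = private MC + MEC = 19.041 + 1.831x.
Set SMC = demand: 19.041 + 1.831x = 38.039 - 3.503x → x* = 3.5617.
The Pigouvian tax equals MEC at x*: 9.470 + 0.463×3.5617 = 11.1191.

tax = $11.119 per unit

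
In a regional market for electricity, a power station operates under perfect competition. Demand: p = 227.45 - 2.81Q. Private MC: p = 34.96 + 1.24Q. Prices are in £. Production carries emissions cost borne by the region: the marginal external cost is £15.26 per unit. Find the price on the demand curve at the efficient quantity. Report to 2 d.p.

P = £104.48

Social marginal cost = private MC + MEC = 50.22 + 1.24Q.
Set SMC = demand: 50.22 + 1.24Q = 227.45 - 2.81Q → Q* = 43.7605.
Consumer price on the demand curve at Q*: 227.45 − 2.81×43.7605 = 104.4830.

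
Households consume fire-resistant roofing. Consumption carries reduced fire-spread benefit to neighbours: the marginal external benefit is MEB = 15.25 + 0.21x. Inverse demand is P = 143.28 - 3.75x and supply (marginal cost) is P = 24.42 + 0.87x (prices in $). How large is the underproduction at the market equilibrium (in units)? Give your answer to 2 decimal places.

4.68 units

Market equilibrium (private): 24.42 + 0.87x = 143.28 - 3.75x → x_m = 25.7273.
Social marginal benefit = demand + MEB = 158.53 - 3.54x.
Set SMB = MC: 158.53 - 3.54x = 24.42 + 0.87x → x* = 30.4104.
Gap = |25.7273 − 30.4104| = 4.6831.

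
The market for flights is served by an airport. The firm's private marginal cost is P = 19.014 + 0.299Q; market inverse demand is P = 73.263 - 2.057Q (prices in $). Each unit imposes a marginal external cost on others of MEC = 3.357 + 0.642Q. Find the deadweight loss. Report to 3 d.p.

Market equilibrium (private): 19.014 + 0.299Q = 73.263 - 2.057Q → Q_m = 23.0259.
Social marginal cost = private MC + MEC = 22.371 + 0.941Q.
Set SMC = demand: 22.371 + 0.941Q = 73.263 - 2.057Q → Q* = 16.9753.
Height of the DWL triangle at Q_m is SMC(Q_m) − demand(Q_m) = MEC(Q_m) = 18.1396.
DWL = ½ × 6.0506 × 18.1396 = 54.8777.

DWL = $54.878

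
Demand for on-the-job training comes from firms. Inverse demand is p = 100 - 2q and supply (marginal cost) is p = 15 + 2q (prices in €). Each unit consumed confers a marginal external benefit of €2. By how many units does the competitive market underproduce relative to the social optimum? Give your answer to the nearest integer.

Market equilibrium (private): 15 + 2q = 100 - 2q → q_m = 21.2500.
Social marginal benefit = demand + MEB = 102 - 2q.
Set SMB = MC: 102 - 2q = 15 + 2q → q* = 21.7500.
Gap = |21.2500 − 21.7500| = 0.5000.

1 units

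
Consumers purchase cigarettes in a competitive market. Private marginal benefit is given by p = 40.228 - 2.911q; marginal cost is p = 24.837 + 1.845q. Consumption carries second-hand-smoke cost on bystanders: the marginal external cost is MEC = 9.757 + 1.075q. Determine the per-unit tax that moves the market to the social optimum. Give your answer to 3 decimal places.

Social marginal benefit = demand − MEC = 30.471 - 3.986q.
Set SMB = MC: 30.471 - 3.986q = 24.837 + 1.845q → q* = 0.9662.
The Pigouvian tax equals MEC at q*: 9.757 + 1.075×0.9662 = 10.7957.

tax = 10.796 per unit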